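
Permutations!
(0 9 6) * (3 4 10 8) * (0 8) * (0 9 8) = [8, 1, 2, 4, 10, 5, 0, 7, 3, 6, 9] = (0 8 3 4 10 9 6)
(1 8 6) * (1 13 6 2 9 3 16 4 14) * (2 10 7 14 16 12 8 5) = (1 5 2 9 3 12 8 10 7 14)(4 16)(6 13) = [0, 5, 9, 12, 16, 2, 13, 14, 10, 3, 7, 11, 8, 6, 1, 15, 4]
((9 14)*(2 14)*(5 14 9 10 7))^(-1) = ((2 9)(5 14 10 7))^(-1) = (2 9)(5 7 10 14)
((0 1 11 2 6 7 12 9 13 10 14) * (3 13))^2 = (0 11 6 12 3 10)(1 2 7 9 13 14)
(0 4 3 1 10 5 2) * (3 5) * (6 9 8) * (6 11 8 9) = (0 4 5 2)(1 10 3)(8 11) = [4, 10, 0, 1, 5, 2, 6, 7, 11, 9, 3, 8]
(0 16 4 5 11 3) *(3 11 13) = [16, 1, 2, 0, 5, 13, 6, 7, 8, 9, 10, 11, 12, 3, 14, 15, 4] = (0 16 4 5 13 3)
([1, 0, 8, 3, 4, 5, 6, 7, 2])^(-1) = [1, 0, 8, 3, 4, 5, 6, 7, 2]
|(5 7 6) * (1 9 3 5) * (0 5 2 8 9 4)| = 12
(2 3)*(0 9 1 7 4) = [9, 7, 3, 2, 0, 5, 6, 4, 8, 1] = (0 9 1 7 4)(2 3)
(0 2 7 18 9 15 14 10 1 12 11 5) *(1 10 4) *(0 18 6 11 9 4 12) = (0 2 7 6 11 5 18 4 1)(9 15 14 12) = [2, 0, 7, 3, 1, 18, 11, 6, 8, 15, 10, 5, 9, 13, 12, 14, 16, 17, 4]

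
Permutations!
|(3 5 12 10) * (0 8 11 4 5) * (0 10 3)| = |(0 8 11 4 5 12 3 10)| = 8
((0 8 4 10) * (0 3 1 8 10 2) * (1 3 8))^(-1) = (0 2 4 8 10)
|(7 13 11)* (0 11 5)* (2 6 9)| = 15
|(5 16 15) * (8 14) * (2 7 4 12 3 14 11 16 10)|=12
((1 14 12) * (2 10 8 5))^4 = (1 14 12)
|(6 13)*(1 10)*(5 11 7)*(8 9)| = 6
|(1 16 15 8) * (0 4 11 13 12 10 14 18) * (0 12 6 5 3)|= 28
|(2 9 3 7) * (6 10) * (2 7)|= 6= |(2 9 3)(6 10)|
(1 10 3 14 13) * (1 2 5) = (1 10 3 14 13 2 5) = [0, 10, 5, 14, 4, 1, 6, 7, 8, 9, 3, 11, 12, 2, 13]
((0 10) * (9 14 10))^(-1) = ((0 9 14 10))^(-1) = (0 10 14 9)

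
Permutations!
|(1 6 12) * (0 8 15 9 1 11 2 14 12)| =|(0 8 15 9 1 6)(2 14 12 11)| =12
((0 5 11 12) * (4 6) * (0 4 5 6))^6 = ((0 6 5 11 12 4))^6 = (12)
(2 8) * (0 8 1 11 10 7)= (0 8 2 1 11 10 7)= [8, 11, 1, 3, 4, 5, 6, 0, 2, 9, 7, 10]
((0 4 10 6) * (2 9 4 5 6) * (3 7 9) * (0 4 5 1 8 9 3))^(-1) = (0 2 10 4 6 5 9 8 1)(3 7)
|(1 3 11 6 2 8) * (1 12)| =|(1 3 11 6 2 8 12)| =7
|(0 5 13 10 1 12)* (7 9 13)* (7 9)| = |(0 5 9 13 10 1 12)| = 7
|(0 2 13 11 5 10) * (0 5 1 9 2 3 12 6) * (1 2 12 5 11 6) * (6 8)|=|(0 3 5 10 11 2 13 8 6)(1 9 12)|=9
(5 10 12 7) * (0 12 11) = (0 12 7 5 10 11) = [12, 1, 2, 3, 4, 10, 6, 5, 8, 9, 11, 0, 7]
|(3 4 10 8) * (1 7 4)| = |(1 7 4 10 8 3)| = 6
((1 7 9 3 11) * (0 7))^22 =((0 7 9 3 11 1))^22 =(0 11 9)(1 3 7)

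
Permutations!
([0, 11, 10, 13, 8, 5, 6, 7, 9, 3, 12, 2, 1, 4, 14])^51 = [0, 11, 10, 13, 8, 5, 6, 7, 9, 3, 12, 2, 1, 4, 14]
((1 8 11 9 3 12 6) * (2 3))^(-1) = (1 6 12 3 2 9 11 8)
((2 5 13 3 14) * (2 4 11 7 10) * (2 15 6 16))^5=(2 4 6 3 10 5 11 16 14 15 13 7)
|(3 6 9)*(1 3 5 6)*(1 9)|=5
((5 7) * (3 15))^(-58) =((3 15)(5 7))^(-58) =(15)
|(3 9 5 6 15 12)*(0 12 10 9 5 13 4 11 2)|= |(0 12 3 5 6 15 10 9 13 4 11 2)|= 12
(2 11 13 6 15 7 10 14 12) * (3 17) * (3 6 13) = (2 11 3 17 6 15 7 10 14 12) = [0, 1, 11, 17, 4, 5, 15, 10, 8, 9, 14, 3, 2, 13, 12, 7, 16, 6]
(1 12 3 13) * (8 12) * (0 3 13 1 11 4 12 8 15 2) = (0 3 1 15 2)(4 12 13 11) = [3, 15, 0, 1, 12, 5, 6, 7, 8, 9, 10, 4, 13, 11, 14, 2]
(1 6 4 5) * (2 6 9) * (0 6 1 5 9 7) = (0 6 4 9 2 1 7) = [6, 7, 1, 3, 9, 5, 4, 0, 8, 2]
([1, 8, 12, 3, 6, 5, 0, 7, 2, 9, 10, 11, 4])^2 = (0 8 12 6 1 2 4)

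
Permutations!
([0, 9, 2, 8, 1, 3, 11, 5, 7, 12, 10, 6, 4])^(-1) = (1 4 12 9)(3 5 7 8)(6 11)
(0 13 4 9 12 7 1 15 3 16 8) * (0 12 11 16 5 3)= [13, 15, 2, 5, 9, 3, 6, 1, 12, 11, 10, 16, 7, 4, 14, 0, 8]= (0 13 4 9 11 16 8 12 7 1 15)(3 5)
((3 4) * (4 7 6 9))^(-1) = ((3 7 6 9 4))^(-1) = (3 4 9 6 7)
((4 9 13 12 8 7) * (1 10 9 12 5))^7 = (1 9 5 10 13)(4 7 8 12)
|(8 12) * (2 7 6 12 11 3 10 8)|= 4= |(2 7 6 12)(3 10 8 11)|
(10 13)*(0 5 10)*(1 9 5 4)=(0 4 1 9 5 10 13)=[4, 9, 2, 3, 1, 10, 6, 7, 8, 5, 13, 11, 12, 0]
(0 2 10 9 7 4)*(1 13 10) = (0 2 1 13 10 9 7 4) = [2, 13, 1, 3, 0, 5, 6, 4, 8, 7, 9, 11, 12, 10]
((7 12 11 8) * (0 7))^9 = ((0 7 12 11 8))^9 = (0 8 11 12 7)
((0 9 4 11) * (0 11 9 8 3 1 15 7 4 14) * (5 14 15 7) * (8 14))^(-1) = ((0 14)(1 7 4 9 15 5 8 3))^(-1) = (0 14)(1 3 8 5 15 9 4 7)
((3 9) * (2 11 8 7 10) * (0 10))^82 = (0 8 2)(7 11 10)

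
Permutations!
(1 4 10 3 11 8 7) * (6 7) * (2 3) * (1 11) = (1 4 10 2 3)(6 7 11 8) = [0, 4, 3, 1, 10, 5, 7, 11, 6, 9, 2, 8]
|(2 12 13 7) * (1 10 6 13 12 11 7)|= 12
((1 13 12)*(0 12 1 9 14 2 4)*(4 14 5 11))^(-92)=(14)(0 11 9)(4 5 12)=((0 12 9 5 11 4)(1 13)(2 14))^(-92)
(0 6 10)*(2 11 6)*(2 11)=(0 11 6 10)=[11, 1, 2, 3, 4, 5, 10, 7, 8, 9, 0, 6]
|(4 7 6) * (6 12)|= 4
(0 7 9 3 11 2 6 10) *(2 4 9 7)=(0 2 6 10)(3 11 4 9)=[2, 1, 6, 11, 9, 5, 10, 7, 8, 3, 0, 4]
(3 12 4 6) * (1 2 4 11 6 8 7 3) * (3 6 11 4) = (1 2 3 12 4 8 7 6) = [0, 2, 3, 12, 8, 5, 1, 6, 7, 9, 10, 11, 4]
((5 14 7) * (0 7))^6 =(0 5)(7 14)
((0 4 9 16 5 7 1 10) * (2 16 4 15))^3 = (0 16 1 15 5 10 2 7)(4 9)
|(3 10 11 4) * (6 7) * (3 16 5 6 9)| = |(3 10 11 4 16 5 6 7 9)| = 9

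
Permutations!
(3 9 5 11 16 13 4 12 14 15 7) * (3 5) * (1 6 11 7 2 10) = [0, 6, 10, 9, 12, 7, 11, 5, 8, 3, 1, 16, 14, 4, 15, 2, 13] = (1 6 11 16 13 4 12 14 15 2 10)(3 9)(5 7)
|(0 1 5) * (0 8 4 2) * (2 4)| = 5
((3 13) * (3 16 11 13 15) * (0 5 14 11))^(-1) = ((0 5 14 11 13 16)(3 15))^(-1) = (0 16 13 11 14 5)(3 15)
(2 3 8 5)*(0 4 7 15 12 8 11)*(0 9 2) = (0 4 7 15 12 8 5)(2 3 11 9) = [4, 1, 3, 11, 7, 0, 6, 15, 5, 2, 10, 9, 8, 13, 14, 12]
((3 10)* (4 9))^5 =((3 10)(4 9))^5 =(3 10)(4 9)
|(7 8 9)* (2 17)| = 6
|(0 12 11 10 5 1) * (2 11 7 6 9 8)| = 11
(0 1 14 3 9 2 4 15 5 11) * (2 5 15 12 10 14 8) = (15)(0 1 8 2 4 12 10 14 3 9 5 11) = [1, 8, 4, 9, 12, 11, 6, 7, 2, 5, 14, 0, 10, 13, 3, 15]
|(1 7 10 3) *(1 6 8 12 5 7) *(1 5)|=|(1 5 7 10 3 6 8 12)|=8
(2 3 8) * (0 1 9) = (0 1 9)(2 3 8) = [1, 9, 3, 8, 4, 5, 6, 7, 2, 0]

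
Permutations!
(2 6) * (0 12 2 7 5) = (0 12 2 6 7 5) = [12, 1, 6, 3, 4, 0, 7, 5, 8, 9, 10, 11, 2]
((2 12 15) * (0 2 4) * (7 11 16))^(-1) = (0 4 15 12 2)(7 16 11)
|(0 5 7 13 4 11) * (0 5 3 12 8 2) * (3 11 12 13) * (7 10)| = |(0 11 5 10 7 3 13 4 12 8 2)| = 11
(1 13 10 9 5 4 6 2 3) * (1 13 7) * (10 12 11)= (1 7)(2 3 13 12 11 10 9 5 4 6)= [0, 7, 3, 13, 6, 4, 2, 1, 8, 5, 9, 10, 11, 12]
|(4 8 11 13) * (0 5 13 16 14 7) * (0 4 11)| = 9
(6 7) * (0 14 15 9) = [14, 1, 2, 3, 4, 5, 7, 6, 8, 0, 10, 11, 12, 13, 15, 9] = (0 14 15 9)(6 7)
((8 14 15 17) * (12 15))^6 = (8 14 12 15 17)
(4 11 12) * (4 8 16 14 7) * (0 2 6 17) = [2, 1, 6, 3, 11, 5, 17, 4, 16, 9, 10, 12, 8, 13, 7, 15, 14, 0] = (0 2 6 17)(4 11 12 8 16 14 7)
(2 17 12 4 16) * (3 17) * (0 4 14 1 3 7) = (0 4 16 2 7)(1 3 17 12 14) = [4, 3, 7, 17, 16, 5, 6, 0, 8, 9, 10, 11, 14, 13, 1, 15, 2, 12]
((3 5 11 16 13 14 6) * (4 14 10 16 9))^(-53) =(3 9 6 11 14 5 4)(10 16 13) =((3 5 11 9 4 14 6)(10 16 13))^(-53)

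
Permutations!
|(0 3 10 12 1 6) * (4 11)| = 6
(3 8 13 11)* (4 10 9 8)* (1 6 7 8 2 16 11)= (1 6 7 8 13)(2 16 11 3 4 10 9)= [0, 6, 16, 4, 10, 5, 7, 8, 13, 2, 9, 3, 12, 1, 14, 15, 11]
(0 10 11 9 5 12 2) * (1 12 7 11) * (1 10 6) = (0 6 1 12 2)(5 7 11 9) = [6, 12, 0, 3, 4, 7, 1, 11, 8, 5, 10, 9, 2]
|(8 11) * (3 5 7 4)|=|(3 5 7 4)(8 11)|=4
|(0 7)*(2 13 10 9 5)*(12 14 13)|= |(0 7)(2 12 14 13 10 9 5)|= 14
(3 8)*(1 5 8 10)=(1 5 8 3 10)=[0, 5, 2, 10, 4, 8, 6, 7, 3, 9, 1]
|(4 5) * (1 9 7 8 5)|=|(1 9 7 8 5 4)|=6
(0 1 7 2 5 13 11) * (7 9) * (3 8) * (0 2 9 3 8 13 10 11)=(0 1 3 13)(2 5 10 11)(7 9)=[1, 3, 5, 13, 4, 10, 6, 9, 8, 7, 11, 2, 12, 0]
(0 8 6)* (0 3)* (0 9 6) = (0 8)(3 9 6) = [8, 1, 2, 9, 4, 5, 3, 7, 0, 6]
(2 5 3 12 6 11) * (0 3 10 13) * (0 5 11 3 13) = (0 13 5 10)(2 11)(3 12 6) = [13, 1, 11, 12, 4, 10, 3, 7, 8, 9, 0, 2, 6, 5]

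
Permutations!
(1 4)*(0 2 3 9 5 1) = (0 2 3 9 5 1 4) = [2, 4, 3, 9, 0, 1, 6, 7, 8, 5]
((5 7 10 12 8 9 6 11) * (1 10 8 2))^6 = ((1 10 12 2)(5 7 8 9 6 11))^6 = (1 12)(2 10)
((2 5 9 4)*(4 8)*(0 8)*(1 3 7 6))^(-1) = (0 9 5 2 4 8)(1 6 7 3) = ((0 8 4 2 5 9)(1 3 7 6))^(-1)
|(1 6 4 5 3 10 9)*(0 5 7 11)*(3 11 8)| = 24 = |(0 5 11)(1 6 4 7 8 3 10 9)|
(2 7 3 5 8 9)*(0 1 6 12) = (0 1 6 12)(2 7 3 5 8 9) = [1, 6, 7, 5, 4, 8, 12, 3, 9, 2, 10, 11, 0]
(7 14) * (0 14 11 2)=(0 14 7 11 2)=[14, 1, 0, 3, 4, 5, 6, 11, 8, 9, 10, 2, 12, 13, 7]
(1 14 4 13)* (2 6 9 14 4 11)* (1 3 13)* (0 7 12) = [7, 4, 6, 13, 1, 5, 9, 12, 8, 14, 10, 2, 0, 3, 11] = (0 7 12)(1 4)(2 6 9 14 11)(3 13)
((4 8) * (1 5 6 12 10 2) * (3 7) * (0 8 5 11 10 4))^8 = ((0 8)(1 11 10 2)(3 7)(4 5 6 12))^8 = (12)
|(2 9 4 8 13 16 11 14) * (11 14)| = |(2 9 4 8 13 16 14)| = 7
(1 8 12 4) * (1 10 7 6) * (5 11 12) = (1 8 5 11 12 4 10 7 6) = [0, 8, 2, 3, 10, 11, 1, 6, 5, 9, 7, 12, 4]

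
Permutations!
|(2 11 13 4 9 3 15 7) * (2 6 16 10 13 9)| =|(2 11 9 3 15 7 6 16 10 13 4)| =11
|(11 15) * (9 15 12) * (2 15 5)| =6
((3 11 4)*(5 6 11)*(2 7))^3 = ((2 7)(3 5 6 11 4))^3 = (2 7)(3 11 5 4 6)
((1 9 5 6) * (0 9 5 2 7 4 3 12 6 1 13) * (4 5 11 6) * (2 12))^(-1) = (0 13 6 11 1 5 7 2 3 4 12 9)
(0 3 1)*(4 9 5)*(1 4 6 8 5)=(0 3 4 9 1)(5 6 8)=[3, 0, 2, 4, 9, 6, 8, 7, 5, 1]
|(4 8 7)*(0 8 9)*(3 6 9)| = 7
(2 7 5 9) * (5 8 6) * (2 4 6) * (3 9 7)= [0, 1, 3, 9, 6, 7, 5, 8, 2, 4]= (2 3 9 4 6 5 7 8)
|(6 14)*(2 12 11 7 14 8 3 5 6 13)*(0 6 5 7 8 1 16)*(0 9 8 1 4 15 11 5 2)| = 39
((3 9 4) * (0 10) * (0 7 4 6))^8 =(0 10 7 4 3 9 6) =((0 10 7 4 3 9 6))^8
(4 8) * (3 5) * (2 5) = (2 5 3)(4 8) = [0, 1, 5, 2, 8, 3, 6, 7, 4]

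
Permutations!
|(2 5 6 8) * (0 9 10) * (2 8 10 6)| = 4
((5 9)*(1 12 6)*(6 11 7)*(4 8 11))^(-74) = (1 8 6 4 7 12 11)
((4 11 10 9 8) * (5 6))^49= (4 8 9 10 11)(5 6)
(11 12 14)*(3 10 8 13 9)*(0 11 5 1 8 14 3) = (0 11 12 3 10 14 5 1 8 13 9) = [11, 8, 2, 10, 4, 1, 6, 7, 13, 0, 14, 12, 3, 9, 5]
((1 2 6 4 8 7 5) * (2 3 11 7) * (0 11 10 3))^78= (0 5 11 1 7)(2 4)(6 8)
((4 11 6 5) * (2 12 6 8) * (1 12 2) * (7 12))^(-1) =(1 8 11 4 5 6 12 7) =((1 7 12 6 5 4 11 8))^(-1)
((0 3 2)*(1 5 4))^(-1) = ((0 3 2)(1 5 4))^(-1) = (0 2 3)(1 4 5)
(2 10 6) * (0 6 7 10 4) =[6, 1, 4, 3, 0, 5, 2, 10, 8, 9, 7] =(0 6 2 4)(7 10)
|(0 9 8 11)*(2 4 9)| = 6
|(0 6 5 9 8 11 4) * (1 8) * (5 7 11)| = 20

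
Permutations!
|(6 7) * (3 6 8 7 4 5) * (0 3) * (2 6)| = 6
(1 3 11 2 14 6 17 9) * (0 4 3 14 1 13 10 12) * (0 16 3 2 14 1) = [4, 1, 0, 11, 2, 5, 17, 7, 8, 13, 12, 14, 16, 10, 6, 15, 3, 9] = (0 4 2)(3 11 14 6 17 9 13 10 12 16)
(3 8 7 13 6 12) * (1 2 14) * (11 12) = (1 2 14)(3 8 7 13 6 11 12) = [0, 2, 14, 8, 4, 5, 11, 13, 7, 9, 10, 12, 3, 6, 1]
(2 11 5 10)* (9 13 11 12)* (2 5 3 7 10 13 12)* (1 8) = [0, 8, 2, 7, 4, 13, 6, 10, 1, 12, 5, 3, 9, 11] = (1 8)(3 7 10 5 13 11)(9 12)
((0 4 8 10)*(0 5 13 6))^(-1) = ((0 4 8 10 5 13 6))^(-1) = (0 6 13 5 10 8 4)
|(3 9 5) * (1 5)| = 4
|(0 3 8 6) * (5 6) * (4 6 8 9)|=|(0 3 9 4 6)(5 8)|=10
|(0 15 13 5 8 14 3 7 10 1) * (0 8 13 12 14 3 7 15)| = 8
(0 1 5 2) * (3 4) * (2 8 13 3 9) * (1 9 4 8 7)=(0 9 2)(1 5 7)(3 8 13)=[9, 5, 0, 8, 4, 7, 6, 1, 13, 2, 10, 11, 12, 3]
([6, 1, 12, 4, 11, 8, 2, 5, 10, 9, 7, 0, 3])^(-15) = [11, 1, 6, 12, 3, 8, 0, 5, 10, 9, 7, 4, 2]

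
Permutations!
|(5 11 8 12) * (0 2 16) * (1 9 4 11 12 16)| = 8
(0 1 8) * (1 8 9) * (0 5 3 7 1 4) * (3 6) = (0 8 5 6 3 7 1 9 4) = [8, 9, 2, 7, 0, 6, 3, 1, 5, 4]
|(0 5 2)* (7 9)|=6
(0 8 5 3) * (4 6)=(0 8 5 3)(4 6)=[8, 1, 2, 0, 6, 3, 4, 7, 5]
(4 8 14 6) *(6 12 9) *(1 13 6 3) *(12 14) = (14)(1 13 6 4 8 12 9 3) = [0, 13, 2, 1, 8, 5, 4, 7, 12, 3, 10, 11, 9, 6, 14]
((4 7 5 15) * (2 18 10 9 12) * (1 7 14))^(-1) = ((1 7 5 15 4 14)(2 18 10 9 12))^(-1) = (1 14 4 15 5 7)(2 12 9 10 18)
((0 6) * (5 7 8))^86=(5 8 7)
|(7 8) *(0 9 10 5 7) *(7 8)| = |(0 9 10 5 8)| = 5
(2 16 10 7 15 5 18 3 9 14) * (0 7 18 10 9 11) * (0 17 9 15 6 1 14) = [7, 14, 16, 11, 4, 10, 1, 6, 8, 0, 18, 17, 12, 13, 2, 5, 15, 9, 3] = (0 7 6 1 14 2 16 15 5 10 18 3 11 17 9)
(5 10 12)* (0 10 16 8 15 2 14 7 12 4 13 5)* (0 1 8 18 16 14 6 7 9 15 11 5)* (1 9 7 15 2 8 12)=(0 10 4 13)(1 12 9 2 6 15 8 11 5 14 7)(16 18)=[10, 12, 6, 3, 13, 14, 15, 1, 11, 2, 4, 5, 9, 0, 7, 8, 18, 17, 16]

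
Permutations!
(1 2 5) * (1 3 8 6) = (1 2 5 3 8 6) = [0, 2, 5, 8, 4, 3, 1, 7, 6]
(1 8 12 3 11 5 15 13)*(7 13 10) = (1 8 12 3 11 5 15 10 7 13) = [0, 8, 2, 11, 4, 15, 6, 13, 12, 9, 7, 5, 3, 1, 14, 10]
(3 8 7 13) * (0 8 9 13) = (0 8 7)(3 9 13) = [8, 1, 2, 9, 4, 5, 6, 0, 7, 13, 10, 11, 12, 3]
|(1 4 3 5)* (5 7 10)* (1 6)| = 7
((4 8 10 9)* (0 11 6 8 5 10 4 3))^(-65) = (0 9 5 8 11 3 10 4 6)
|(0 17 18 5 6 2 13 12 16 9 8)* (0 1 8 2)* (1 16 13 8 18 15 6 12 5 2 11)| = 84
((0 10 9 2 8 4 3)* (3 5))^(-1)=(0 3 5 4 8 2 9 10)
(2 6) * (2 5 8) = [0, 1, 6, 3, 4, 8, 5, 7, 2] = (2 6 5 8)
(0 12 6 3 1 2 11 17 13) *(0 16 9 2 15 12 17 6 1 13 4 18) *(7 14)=(0 17 4 18)(1 15 12)(2 11 6 3 13 16 9)(7 14)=[17, 15, 11, 13, 18, 5, 3, 14, 8, 2, 10, 6, 1, 16, 7, 12, 9, 4, 0]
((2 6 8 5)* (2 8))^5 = (2 6)(5 8)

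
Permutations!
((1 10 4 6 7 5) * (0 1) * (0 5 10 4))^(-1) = (0 10 7 6 4 1) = ((0 1 4 6 7 10))^(-1)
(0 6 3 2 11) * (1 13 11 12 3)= [6, 13, 12, 2, 4, 5, 1, 7, 8, 9, 10, 0, 3, 11]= (0 6 1 13 11)(2 12 3)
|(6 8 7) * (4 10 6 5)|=|(4 10 6 8 7 5)|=6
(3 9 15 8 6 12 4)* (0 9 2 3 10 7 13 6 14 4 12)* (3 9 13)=(0 13 6)(2 9 15 8 14 4 10 7 3)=[13, 1, 9, 2, 10, 5, 0, 3, 14, 15, 7, 11, 12, 6, 4, 8]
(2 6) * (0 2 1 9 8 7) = (0 2 6 1 9 8 7) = [2, 9, 6, 3, 4, 5, 1, 0, 7, 8]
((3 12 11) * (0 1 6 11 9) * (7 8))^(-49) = ((0 1 6 11 3 12 9)(7 8))^(-49) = (12)(7 8)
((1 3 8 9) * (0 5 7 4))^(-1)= (0 4 7 5)(1 9 8 3)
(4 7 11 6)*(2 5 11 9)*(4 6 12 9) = (2 5 11 12 9)(4 7) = [0, 1, 5, 3, 7, 11, 6, 4, 8, 2, 10, 12, 9]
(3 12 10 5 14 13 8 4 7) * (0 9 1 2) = (0 9 1 2)(3 12 10 5 14 13 8 4 7) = [9, 2, 0, 12, 7, 14, 6, 3, 4, 1, 5, 11, 10, 8, 13]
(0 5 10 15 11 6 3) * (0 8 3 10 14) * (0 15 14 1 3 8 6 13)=(0 5 1 3 6 10 14 15 11 13)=[5, 3, 2, 6, 4, 1, 10, 7, 8, 9, 14, 13, 12, 0, 15, 11]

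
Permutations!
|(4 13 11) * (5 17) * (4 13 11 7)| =|(4 11 13 7)(5 17)| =4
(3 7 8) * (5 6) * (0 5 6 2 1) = (0 5 2 1)(3 7 8) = [5, 0, 1, 7, 4, 2, 6, 8, 3]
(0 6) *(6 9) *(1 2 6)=(0 9 1 2 6)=[9, 2, 6, 3, 4, 5, 0, 7, 8, 1]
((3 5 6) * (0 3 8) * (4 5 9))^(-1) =(0 8 6 5 4 9 3)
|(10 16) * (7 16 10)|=2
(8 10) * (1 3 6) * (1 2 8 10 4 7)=(10)(1 3 6 2 8 4 7)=[0, 3, 8, 6, 7, 5, 2, 1, 4, 9, 10]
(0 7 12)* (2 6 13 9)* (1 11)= (0 7 12)(1 11)(2 6 13 9)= [7, 11, 6, 3, 4, 5, 13, 12, 8, 2, 10, 1, 0, 9]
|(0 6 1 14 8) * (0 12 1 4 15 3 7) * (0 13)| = |(0 6 4 15 3 7 13)(1 14 8 12)| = 28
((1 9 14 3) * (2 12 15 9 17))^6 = (1 14 15 2)(3 9 12 17) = ((1 17 2 12 15 9 14 3))^6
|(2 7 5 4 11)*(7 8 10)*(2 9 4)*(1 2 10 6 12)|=|(1 2 8 6 12)(4 11 9)(5 10 7)|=15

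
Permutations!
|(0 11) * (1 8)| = 2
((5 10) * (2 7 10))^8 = (10)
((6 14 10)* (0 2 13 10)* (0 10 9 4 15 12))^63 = ((0 2 13 9 4 15 12)(6 14 10))^63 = (15)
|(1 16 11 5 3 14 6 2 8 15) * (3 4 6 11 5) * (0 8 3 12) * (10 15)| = 14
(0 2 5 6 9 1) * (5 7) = (0 2 7 5 6 9 1) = [2, 0, 7, 3, 4, 6, 9, 5, 8, 1]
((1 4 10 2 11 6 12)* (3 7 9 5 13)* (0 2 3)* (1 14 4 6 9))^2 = ((0 2 11 9 5 13)(1 6 12 14 4 10 3 7))^2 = (0 11 5)(1 12 4 3)(2 9 13)(6 14 10 7)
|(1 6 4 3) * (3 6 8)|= 6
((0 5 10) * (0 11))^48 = ((0 5 10 11))^48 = (11)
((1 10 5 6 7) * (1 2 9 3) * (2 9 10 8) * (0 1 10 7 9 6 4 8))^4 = ((0 1)(2 7 6 9 3 10 5 4 8))^4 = (2 3 8 9 4 6 5 7 10)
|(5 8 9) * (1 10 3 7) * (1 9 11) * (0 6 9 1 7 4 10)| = |(0 6 9 5 8 11 7 1)(3 4 10)| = 24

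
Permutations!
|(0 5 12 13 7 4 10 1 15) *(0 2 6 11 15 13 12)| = |(0 5)(1 13 7 4 10)(2 6 11 15)| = 20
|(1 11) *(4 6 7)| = 6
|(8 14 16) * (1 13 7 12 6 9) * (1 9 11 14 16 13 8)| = 6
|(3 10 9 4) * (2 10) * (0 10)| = 6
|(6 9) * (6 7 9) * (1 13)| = 2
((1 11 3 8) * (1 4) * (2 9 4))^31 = (1 8 4 3 9 11 2)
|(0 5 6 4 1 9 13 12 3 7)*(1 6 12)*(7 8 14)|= |(0 5 12 3 8 14 7)(1 9 13)(4 6)|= 42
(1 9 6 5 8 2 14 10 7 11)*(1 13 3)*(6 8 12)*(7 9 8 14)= (1 8 2 7 11 13 3)(5 12 6)(9 14 10)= [0, 8, 7, 1, 4, 12, 5, 11, 2, 14, 9, 13, 6, 3, 10]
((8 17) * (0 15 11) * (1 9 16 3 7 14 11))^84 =(17)(0 9 7)(1 3 11)(14 15 16)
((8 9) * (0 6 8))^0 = ((0 6 8 9))^0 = (9)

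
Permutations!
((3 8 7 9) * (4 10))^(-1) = (3 9 7 8)(4 10)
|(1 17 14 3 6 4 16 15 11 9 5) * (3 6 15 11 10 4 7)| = 13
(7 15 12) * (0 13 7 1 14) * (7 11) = [13, 14, 2, 3, 4, 5, 6, 15, 8, 9, 10, 7, 1, 11, 0, 12] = (0 13 11 7 15 12 1 14)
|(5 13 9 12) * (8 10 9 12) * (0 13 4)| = |(0 13 12 5 4)(8 10 9)| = 15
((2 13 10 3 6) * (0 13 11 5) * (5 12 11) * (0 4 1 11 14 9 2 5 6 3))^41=((0 13 10)(1 11 12 14 9 2 6 5 4))^41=(0 10 13)(1 2 11 6 12 5 14 4 9)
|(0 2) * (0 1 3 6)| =|(0 2 1 3 6)| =5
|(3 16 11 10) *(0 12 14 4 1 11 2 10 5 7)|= 8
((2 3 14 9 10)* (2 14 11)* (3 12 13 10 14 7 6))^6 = ((2 12 13 10 7 6 3 11)(9 14))^6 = (14)(2 3 7 13)(6 10 12 11)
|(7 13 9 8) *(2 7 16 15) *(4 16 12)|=|(2 7 13 9 8 12 4 16 15)|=9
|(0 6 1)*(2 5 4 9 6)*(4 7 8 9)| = |(0 2 5 7 8 9 6 1)| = 8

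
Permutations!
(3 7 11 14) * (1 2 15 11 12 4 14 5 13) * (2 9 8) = (1 9 8 2 15 11 5 13)(3 7 12 4 14) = [0, 9, 15, 7, 14, 13, 6, 12, 2, 8, 10, 5, 4, 1, 3, 11]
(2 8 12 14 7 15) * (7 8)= (2 7 15)(8 12 14)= [0, 1, 7, 3, 4, 5, 6, 15, 12, 9, 10, 11, 14, 13, 8, 2]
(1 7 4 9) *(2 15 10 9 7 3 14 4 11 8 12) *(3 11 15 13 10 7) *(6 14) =(1 11 8 12 2 13 10 9)(3 6 14 4)(7 15) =[0, 11, 13, 6, 3, 5, 14, 15, 12, 1, 9, 8, 2, 10, 4, 7]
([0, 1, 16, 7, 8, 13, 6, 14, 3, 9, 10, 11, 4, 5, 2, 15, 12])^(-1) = (2 14 7 3 8 4 12 16)(5 13)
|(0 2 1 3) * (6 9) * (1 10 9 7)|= |(0 2 10 9 6 7 1 3)|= 8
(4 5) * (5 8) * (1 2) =(1 2)(4 8 5) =[0, 2, 1, 3, 8, 4, 6, 7, 5]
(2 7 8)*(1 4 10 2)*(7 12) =(1 4 10 2 12 7 8) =[0, 4, 12, 3, 10, 5, 6, 8, 1, 9, 2, 11, 7]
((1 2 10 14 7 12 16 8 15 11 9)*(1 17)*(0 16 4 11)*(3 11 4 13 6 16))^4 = (0 17 14 6)(1 7 16 3)(2 12 8 11)(9 10 13 15)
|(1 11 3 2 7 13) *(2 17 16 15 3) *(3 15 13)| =8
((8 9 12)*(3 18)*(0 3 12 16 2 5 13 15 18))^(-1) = (0 3)(2 16 9 8 12 18 15 13 5)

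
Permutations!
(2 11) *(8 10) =[0, 1, 11, 3, 4, 5, 6, 7, 10, 9, 8, 2] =(2 11)(8 10)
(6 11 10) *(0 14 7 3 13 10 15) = (0 14 7 3 13 10 6 11 15) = [14, 1, 2, 13, 4, 5, 11, 3, 8, 9, 6, 15, 12, 10, 7, 0]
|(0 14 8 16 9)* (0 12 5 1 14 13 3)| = |(0 13 3)(1 14 8 16 9 12 5)| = 21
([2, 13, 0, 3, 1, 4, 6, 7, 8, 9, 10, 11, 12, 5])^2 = (1 5)(4 13)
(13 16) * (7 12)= [0, 1, 2, 3, 4, 5, 6, 12, 8, 9, 10, 11, 7, 16, 14, 15, 13]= (7 12)(13 16)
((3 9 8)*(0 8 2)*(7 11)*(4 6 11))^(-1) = (0 2 9 3 8)(4 7 11 6)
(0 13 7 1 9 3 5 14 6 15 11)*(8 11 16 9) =(0 13 7 1 8 11)(3 5 14 6 15 16 9) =[13, 8, 2, 5, 4, 14, 15, 1, 11, 3, 10, 0, 12, 7, 6, 16, 9]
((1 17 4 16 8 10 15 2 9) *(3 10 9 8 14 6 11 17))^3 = ((1 3 10 15 2 8 9)(4 16 14 6 11 17))^3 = (1 15 9 10 8 3 2)(4 6)(11 16)(14 17)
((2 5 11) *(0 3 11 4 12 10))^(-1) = (0 10 12 4 5 2 11 3)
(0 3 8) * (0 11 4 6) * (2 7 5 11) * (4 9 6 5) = [3, 1, 7, 8, 5, 11, 0, 4, 2, 6, 10, 9] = (0 3 8 2 7 4 5 11 9 6)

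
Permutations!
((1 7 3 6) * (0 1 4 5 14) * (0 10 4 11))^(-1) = (0 11 6 3 7 1)(4 10 14 5)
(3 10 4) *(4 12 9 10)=[0, 1, 2, 4, 3, 5, 6, 7, 8, 10, 12, 11, 9]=(3 4)(9 10 12)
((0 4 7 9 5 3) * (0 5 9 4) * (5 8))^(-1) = (9)(3 5 8)(4 7)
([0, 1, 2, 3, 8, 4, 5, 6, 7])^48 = [0, 1, 2, 3, 6, 7, 8, 4, 5]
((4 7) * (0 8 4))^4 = (8)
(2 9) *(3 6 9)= (2 3 6 9)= [0, 1, 3, 6, 4, 5, 9, 7, 8, 2]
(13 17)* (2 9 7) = [0, 1, 9, 3, 4, 5, 6, 2, 8, 7, 10, 11, 12, 17, 14, 15, 16, 13] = (2 9 7)(13 17)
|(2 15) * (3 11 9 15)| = 5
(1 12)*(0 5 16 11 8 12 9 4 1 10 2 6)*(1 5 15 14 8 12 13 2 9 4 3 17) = (0 15 14 8 13 2 6)(1 4 5 16 11 12 10 9 3 17) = [15, 4, 6, 17, 5, 16, 0, 7, 13, 3, 9, 12, 10, 2, 8, 14, 11, 1]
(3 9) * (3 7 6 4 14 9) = (4 14 9 7 6) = [0, 1, 2, 3, 14, 5, 4, 6, 8, 7, 10, 11, 12, 13, 9]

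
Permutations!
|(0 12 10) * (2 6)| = 6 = |(0 12 10)(2 6)|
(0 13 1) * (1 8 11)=(0 13 8 11 1)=[13, 0, 2, 3, 4, 5, 6, 7, 11, 9, 10, 1, 12, 8]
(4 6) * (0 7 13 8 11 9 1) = (0 7 13 8 11 9 1)(4 6) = [7, 0, 2, 3, 6, 5, 4, 13, 11, 1, 10, 9, 12, 8]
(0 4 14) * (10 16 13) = [4, 1, 2, 3, 14, 5, 6, 7, 8, 9, 16, 11, 12, 10, 0, 15, 13] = (0 4 14)(10 16 13)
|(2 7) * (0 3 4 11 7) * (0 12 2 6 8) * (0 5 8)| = |(0 3 4 11 7 6)(2 12)(5 8)| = 6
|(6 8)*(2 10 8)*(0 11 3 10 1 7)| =9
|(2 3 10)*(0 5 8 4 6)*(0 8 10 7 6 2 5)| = 6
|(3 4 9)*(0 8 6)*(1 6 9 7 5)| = |(0 8 9 3 4 7 5 1 6)| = 9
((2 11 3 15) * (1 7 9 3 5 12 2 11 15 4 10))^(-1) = ((1 7 9 3 4 10)(2 15 11 5 12))^(-1) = (1 10 4 3 9 7)(2 12 5 11 15)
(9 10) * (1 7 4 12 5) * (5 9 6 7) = (1 5)(4 12 9 10 6 7) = [0, 5, 2, 3, 12, 1, 7, 4, 8, 10, 6, 11, 9]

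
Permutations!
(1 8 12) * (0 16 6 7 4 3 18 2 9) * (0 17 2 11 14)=(0 16 6 7 4 3 18 11 14)(1 8 12)(2 9 17)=[16, 8, 9, 18, 3, 5, 7, 4, 12, 17, 10, 14, 1, 13, 0, 15, 6, 2, 11]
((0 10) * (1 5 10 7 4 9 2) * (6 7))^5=(0 2 6 1 7 5 4 10 9)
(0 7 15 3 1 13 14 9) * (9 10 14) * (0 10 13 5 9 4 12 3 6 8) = (0 7 15 6 8)(1 5 9 10 14 13 4 12 3) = [7, 5, 2, 1, 12, 9, 8, 15, 0, 10, 14, 11, 3, 4, 13, 6]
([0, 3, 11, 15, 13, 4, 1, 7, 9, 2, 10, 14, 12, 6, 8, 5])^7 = (15)(2 14 9 11 8)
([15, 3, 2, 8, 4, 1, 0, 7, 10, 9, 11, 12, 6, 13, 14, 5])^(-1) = [6, 5, 2, 1, 4, 15, 12, 7, 3, 9, 8, 10, 11, 13, 14, 0]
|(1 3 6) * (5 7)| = 6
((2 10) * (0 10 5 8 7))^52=((0 10 2 5 8 7))^52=(0 8 2)(5 10 7)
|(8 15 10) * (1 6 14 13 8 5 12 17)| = 10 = |(1 6 14 13 8 15 10 5 12 17)|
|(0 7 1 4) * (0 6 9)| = 6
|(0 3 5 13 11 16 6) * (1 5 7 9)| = |(0 3 7 9 1 5 13 11 16 6)| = 10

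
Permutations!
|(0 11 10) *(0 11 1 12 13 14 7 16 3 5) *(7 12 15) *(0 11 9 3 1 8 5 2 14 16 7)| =|(0 8 5 11 10 9 3 2 14 12 13 16 1 15)| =14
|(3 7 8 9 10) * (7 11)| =|(3 11 7 8 9 10)| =6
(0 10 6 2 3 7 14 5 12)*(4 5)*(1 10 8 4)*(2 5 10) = (0 8 4 10 6 5 12)(1 2 3 7 14) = [8, 2, 3, 7, 10, 12, 5, 14, 4, 9, 6, 11, 0, 13, 1]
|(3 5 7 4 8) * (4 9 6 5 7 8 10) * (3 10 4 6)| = 12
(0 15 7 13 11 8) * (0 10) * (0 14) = (0 15 7 13 11 8 10 14) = [15, 1, 2, 3, 4, 5, 6, 13, 10, 9, 14, 8, 12, 11, 0, 7]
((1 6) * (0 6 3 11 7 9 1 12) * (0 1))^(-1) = (0 9 7 11 3 1 12 6) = ((0 6 12 1 3 11 7 9))^(-1)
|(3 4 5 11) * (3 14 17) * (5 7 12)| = |(3 4 7 12 5 11 14 17)| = 8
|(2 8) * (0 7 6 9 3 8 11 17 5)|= |(0 7 6 9 3 8 2 11 17 5)|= 10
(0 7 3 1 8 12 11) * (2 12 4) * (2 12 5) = (0 7 3 1 8 4 12 11)(2 5) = [7, 8, 5, 1, 12, 2, 6, 3, 4, 9, 10, 0, 11]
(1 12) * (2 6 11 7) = [0, 12, 6, 3, 4, 5, 11, 2, 8, 9, 10, 7, 1] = (1 12)(2 6 11 7)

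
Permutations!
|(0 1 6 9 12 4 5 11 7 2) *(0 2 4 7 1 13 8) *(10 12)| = |(0 13 8)(1 6 9 10 12 7 4 5 11)| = 9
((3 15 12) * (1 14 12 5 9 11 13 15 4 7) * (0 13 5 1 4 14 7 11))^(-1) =((0 13 15 1 7 4 11 5 9)(3 14 12))^(-1) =(0 9 5 11 4 7 1 15 13)(3 12 14)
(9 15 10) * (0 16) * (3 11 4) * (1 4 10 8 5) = (0 16)(1 4 3 11 10 9 15 8 5) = [16, 4, 2, 11, 3, 1, 6, 7, 5, 15, 9, 10, 12, 13, 14, 8, 0]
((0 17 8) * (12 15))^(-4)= (0 8 17)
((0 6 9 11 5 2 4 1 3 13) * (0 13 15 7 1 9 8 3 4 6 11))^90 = ((0 11 5 2 6 8 3 15 7 1 4 9))^90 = (0 3)(1 2)(4 6)(5 7)(8 9)(11 15)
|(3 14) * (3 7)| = 3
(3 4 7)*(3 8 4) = (4 7 8) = [0, 1, 2, 3, 7, 5, 6, 8, 4]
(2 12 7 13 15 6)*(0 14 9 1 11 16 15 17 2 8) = (0 14 9 1 11 16 15 6 8)(2 12 7 13 17) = [14, 11, 12, 3, 4, 5, 8, 13, 0, 1, 10, 16, 7, 17, 9, 6, 15, 2]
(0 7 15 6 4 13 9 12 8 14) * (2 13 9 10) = [7, 1, 13, 3, 9, 5, 4, 15, 14, 12, 2, 11, 8, 10, 0, 6] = (0 7 15 6 4 9 12 8 14)(2 13 10)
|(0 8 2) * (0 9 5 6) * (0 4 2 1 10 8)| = |(1 10 8)(2 9 5 6 4)| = 15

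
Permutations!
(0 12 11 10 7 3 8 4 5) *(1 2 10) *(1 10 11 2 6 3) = [12, 6, 11, 8, 5, 0, 3, 1, 4, 9, 7, 10, 2] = (0 12 2 11 10 7 1 6 3 8 4 5)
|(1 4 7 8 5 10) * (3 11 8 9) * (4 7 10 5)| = 8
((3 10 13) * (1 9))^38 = (3 13 10)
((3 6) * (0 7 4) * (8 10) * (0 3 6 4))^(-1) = (0 7)(3 4)(8 10)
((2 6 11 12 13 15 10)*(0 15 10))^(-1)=(0 15)(2 10 13 12 11 6)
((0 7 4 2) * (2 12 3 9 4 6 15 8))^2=(0 6 8)(2 7 15)(3 4)(9 12)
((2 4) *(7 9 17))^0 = ((2 4)(7 9 17))^0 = (17)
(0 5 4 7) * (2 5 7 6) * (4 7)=[4, 1, 5, 3, 6, 7, 2, 0]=(0 4 6 2 5 7)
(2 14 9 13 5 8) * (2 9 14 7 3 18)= (2 7 3 18)(5 8 9 13)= [0, 1, 7, 18, 4, 8, 6, 3, 9, 13, 10, 11, 12, 5, 14, 15, 16, 17, 2]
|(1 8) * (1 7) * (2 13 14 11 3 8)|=|(1 2 13 14 11 3 8 7)|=8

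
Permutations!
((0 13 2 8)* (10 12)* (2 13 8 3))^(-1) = (13)(0 8)(2 3)(10 12)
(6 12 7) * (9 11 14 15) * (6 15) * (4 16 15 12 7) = (4 16 15 9 11 14 6 7 12) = [0, 1, 2, 3, 16, 5, 7, 12, 8, 11, 10, 14, 4, 13, 6, 9, 15]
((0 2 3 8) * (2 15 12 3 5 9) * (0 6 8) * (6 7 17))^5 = (0 15 12 3)(2 9 5)(6 8 7 17)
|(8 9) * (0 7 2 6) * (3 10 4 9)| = |(0 7 2 6)(3 10 4 9 8)| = 20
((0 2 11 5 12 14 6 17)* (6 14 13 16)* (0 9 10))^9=((0 2 11 5 12 13 16 6 17 9 10))^9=(0 9 6 13 5 2 10 17 16 12 11)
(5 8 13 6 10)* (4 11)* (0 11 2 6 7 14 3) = (0 11 4 2 6 10 5 8 13 7 14 3) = [11, 1, 6, 0, 2, 8, 10, 14, 13, 9, 5, 4, 12, 7, 3]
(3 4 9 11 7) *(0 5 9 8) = (0 5 9 11 7 3 4 8) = [5, 1, 2, 4, 8, 9, 6, 3, 0, 11, 10, 7]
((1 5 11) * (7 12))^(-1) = (1 11 5)(7 12)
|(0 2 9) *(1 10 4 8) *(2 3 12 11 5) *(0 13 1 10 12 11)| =9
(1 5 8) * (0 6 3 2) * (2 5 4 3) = [6, 4, 0, 5, 3, 8, 2, 7, 1] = (0 6 2)(1 4 3 5 8)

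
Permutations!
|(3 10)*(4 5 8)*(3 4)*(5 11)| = |(3 10 4 11 5 8)| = 6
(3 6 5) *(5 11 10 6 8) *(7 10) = (3 8 5)(6 11 7 10) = [0, 1, 2, 8, 4, 3, 11, 10, 5, 9, 6, 7]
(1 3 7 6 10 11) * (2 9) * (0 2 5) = (0 2 9 5)(1 3 7 6 10 11) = [2, 3, 9, 7, 4, 0, 10, 6, 8, 5, 11, 1]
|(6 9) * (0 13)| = |(0 13)(6 9)| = 2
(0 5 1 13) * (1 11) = (0 5 11 1 13) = [5, 13, 2, 3, 4, 11, 6, 7, 8, 9, 10, 1, 12, 0]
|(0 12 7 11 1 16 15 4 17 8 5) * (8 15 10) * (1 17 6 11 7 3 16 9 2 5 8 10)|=|(0 12 3 16 1 9 2 5)(4 6 11 17 15)|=40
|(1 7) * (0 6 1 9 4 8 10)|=8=|(0 6 1 7 9 4 8 10)|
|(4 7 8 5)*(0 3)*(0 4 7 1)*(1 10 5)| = |(0 3 4 10 5 7 8 1)| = 8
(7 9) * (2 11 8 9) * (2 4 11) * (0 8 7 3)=(0 8 9 3)(4 11 7)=[8, 1, 2, 0, 11, 5, 6, 4, 9, 3, 10, 7]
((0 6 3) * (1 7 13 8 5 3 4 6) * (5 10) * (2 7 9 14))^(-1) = ((0 1 9 14 2 7 13 8 10 5 3)(4 6))^(-1) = (0 3 5 10 8 13 7 2 14 9 1)(4 6)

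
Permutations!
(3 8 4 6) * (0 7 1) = (0 7 1)(3 8 4 6) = [7, 0, 2, 8, 6, 5, 3, 1, 4]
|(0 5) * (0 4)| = |(0 5 4)| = 3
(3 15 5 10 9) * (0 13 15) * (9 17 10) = [13, 1, 2, 0, 4, 9, 6, 7, 8, 3, 17, 11, 12, 15, 14, 5, 16, 10] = (0 13 15 5 9 3)(10 17)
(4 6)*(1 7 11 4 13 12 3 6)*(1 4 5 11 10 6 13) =(1 7 10 6)(3 13 12)(5 11) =[0, 7, 2, 13, 4, 11, 1, 10, 8, 9, 6, 5, 3, 12]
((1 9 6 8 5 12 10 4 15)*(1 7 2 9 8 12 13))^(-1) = (1 13 5 8)(2 7 15 4 10 12 6 9)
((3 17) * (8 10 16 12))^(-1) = ((3 17)(8 10 16 12))^(-1) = (3 17)(8 12 16 10)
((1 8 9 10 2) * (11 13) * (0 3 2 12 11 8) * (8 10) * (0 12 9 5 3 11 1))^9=((0 11 13 10 9 8 5 3 2)(1 12))^9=(13)(1 12)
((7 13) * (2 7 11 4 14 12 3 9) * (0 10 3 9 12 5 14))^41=(0 10 3 12 9 2 7 13 11 4)(5 14)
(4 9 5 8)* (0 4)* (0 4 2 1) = (0 2 1)(4 9 5 8) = [2, 0, 1, 3, 9, 8, 6, 7, 4, 5]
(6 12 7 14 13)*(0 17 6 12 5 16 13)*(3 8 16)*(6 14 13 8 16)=(0 17 14)(3 16 8 6 5)(7 13 12)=[17, 1, 2, 16, 4, 3, 5, 13, 6, 9, 10, 11, 7, 12, 0, 15, 8, 14]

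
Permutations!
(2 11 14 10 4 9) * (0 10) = (0 10 4 9 2 11 14) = [10, 1, 11, 3, 9, 5, 6, 7, 8, 2, 4, 14, 12, 13, 0]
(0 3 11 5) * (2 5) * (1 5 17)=(0 3 11 2 17 1 5)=[3, 5, 17, 11, 4, 0, 6, 7, 8, 9, 10, 2, 12, 13, 14, 15, 16, 1]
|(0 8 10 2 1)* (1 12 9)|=|(0 8 10 2 12 9 1)|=7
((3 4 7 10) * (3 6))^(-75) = ((3 4 7 10 6))^(-75) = (10)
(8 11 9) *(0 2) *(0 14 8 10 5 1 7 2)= (1 7 2 14 8 11 9 10 5)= [0, 7, 14, 3, 4, 1, 6, 2, 11, 10, 5, 9, 12, 13, 8]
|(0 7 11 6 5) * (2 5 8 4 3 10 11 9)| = 30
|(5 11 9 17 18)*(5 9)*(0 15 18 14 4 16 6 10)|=|(0 15 18 9 17 14 4 16 6 10)(5 11)|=10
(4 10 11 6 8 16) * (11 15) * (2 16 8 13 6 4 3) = (2 16 3)(4 10 15 11)(6 13) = [0, 1, 16, 2, 10, 5, 13, 7, 8, 9, 15, 4, 12, 6, 14, 11, 3]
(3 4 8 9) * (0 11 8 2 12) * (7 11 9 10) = (0 9 3 4 2 12)(7 11 8 10) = [9, 1, 12, 4, 2, 5, 6, 11, 10, 3, 7, 8, 0]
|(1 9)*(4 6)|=|(1 9)(4 6)|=2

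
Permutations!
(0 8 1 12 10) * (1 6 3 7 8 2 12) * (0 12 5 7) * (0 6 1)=[2, 0, 5, 6, 4, 7, 3, 8, 1, 9, 12, 11, 10]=(0 2 5 7 8 1)(3 6)(10 12)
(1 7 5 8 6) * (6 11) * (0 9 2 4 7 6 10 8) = (0 9 2 4 7 5)(1 6)(8 11 10) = [9, 6, 4, 3, 7, 0, 1, 5, 11, 2, 8, 10]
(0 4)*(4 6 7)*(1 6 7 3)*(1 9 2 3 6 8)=(0 7 4)(1 8)(2 3 9)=[7, 8, 3, 9, 0, 5, 6, 4, 1, 2]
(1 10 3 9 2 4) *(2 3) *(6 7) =[0, 10, 4, 9, 1, 5, 7, 6, 8, 3, 2] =(1 10 2 4)(3 9)(6 7)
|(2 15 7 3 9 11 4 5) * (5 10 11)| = |(2 15 7 3 9 5)(4 10 11)| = 6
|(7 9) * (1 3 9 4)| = 5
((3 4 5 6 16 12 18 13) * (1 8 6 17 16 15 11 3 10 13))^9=(1 16 4 15)(3 6 18 17)(5 11 8 12)(10 13)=((1 8 6 15 11 3 4 5 17 16 12 18)(10 13))^9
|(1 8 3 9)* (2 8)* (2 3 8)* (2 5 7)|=3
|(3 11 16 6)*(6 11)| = 2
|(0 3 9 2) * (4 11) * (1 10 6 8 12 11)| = |(0 3 9 2)(1 10 6 8 12 11 4)| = 28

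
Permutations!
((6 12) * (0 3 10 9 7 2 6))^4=(0 7)(2 3)(6 10)(9 12)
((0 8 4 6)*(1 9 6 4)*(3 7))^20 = (9)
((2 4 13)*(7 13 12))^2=(2 12 13 4 7)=((2 4 12 7 13))^2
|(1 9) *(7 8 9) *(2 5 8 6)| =7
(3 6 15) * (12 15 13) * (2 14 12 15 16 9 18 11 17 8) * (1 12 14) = (1 12 16 9 18 11 17 8 2)(3 6 13 15) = [0, 12, 1, 6, 4, 5, 13, 7, 2, 18, 10, 17, 16, 15, 14, 3, 9, 8, 11]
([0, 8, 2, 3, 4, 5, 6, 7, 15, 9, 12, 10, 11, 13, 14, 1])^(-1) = (1 15 8)(10 11 12)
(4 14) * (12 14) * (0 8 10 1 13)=[8, 13, 2, 3, 12, 5, 6, 7, 10, 9, 1, 11, 14, 0, 4]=(0 8 10 1 13)(4 12 14)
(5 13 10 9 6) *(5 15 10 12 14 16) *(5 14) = (5 13 12)(6 15 10 9)(14 16) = [0, 1, 2, 3, 4, 13, 15, 7, 8, 6, 9, 11, 5, 12, 16, 10, 14]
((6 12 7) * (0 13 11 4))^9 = (0 13 11 4)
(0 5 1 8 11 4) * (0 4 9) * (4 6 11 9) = [5, 8, 2, 3, 6, 1, 11, 7, 9, 0, 10, 4] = (0 5 1 8 9)(4 6 11)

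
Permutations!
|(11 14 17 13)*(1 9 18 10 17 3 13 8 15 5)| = 8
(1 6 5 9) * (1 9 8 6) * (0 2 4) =(9)(0 2 4)(5 8 6) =[2, 1, 4, 3, 0, 8, 5, 7, 6, 9]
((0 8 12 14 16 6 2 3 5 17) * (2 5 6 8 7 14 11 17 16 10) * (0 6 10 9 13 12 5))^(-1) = (0 6 17 11 12 13 9 14 7)(2 10 3)(5 8 16)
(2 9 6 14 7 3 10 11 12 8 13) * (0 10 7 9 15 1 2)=(0 10 11 12 8 13)(1 2 15)(3 7)(6 14 9)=[10, 2, 15, 7, 4, 5, 14, 3, 13, 6, 11, 12, 8, 0, 9, 1]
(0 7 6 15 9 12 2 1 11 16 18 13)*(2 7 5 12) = (0 5 12 7 6 15 9 2 1 11 16 18 13) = [5, 11, 1, 3, 4, 12, 15, 6, 8, 2, 10, 16, 7, 0, 14, 9, 18, 17, 13]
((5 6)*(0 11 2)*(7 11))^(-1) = (0 2 11 7)(5 6)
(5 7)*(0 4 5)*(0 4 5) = (0 5 7 4) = [5, 1, 2, 3, 0, 7, 6, 4]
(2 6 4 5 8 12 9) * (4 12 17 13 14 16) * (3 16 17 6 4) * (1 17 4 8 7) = (1 17 13 14 4 5 7)(2 8 6 12 9)(3 16) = [0, 17, 8, 16, 5, 7, 12, 1, 6, 2, 10, 11, 9, 14, 4, 15, 3, 13]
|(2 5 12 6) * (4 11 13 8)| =4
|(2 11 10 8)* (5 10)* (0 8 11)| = 3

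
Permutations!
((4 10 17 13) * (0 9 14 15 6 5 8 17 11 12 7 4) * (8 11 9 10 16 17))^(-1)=(0 13 17 16 4 7 12 11 5 6 15 14 9 10)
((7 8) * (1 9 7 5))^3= ((1 9 7 8 5))^3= (1 8 9 5 7)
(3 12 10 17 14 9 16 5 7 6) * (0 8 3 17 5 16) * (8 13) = (0 13 8 3 12 10 5 7 6 17 14 9) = [13, 1, 2, 12, 4, 7, 17, 6, 3, 0, 5, 11, 10, 8, 9, 15, 16, 14]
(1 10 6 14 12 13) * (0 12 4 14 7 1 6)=(0 12 13 6 7 1 10)(4 14)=[12, 10, 2, 3, 14, 5, 7, 1, 8, 9, 0, 11, 13, 6, 4]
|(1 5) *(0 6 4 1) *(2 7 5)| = |(0 6 4 1 2 7 5)| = 7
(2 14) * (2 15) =(2 14 15) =[0, 1, 14, 3, 4, 5, 6, 7, 8, 9, 10, 11, 12, 13, 15, 2]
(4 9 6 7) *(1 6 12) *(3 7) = (1 6 3 7 4 9 12) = [0, 6, 2, 7, 9, 5, 3, 4, 8, 12, 10, 11, 1]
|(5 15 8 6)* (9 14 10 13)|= 4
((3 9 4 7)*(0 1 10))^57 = ((0 1 10)(3 9 4 7))^57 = (10)(3 9 4 7)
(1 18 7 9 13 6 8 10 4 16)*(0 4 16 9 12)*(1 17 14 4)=(0 1 18 7 12)(4 9 13 6 8 10 16 17 14)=[1, 18, 2, 3, 9, 5, 8, 12, 10, 13, 16, 11, 0, 6, 4, 15, 17, 14, 7]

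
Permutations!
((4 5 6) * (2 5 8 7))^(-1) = ((2 5 6 4 8 7))^(-1) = (2 7 8 4 6 5)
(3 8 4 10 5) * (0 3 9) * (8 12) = [3, 1, 2, 12, 10, 9, 6, 7, 4, 0, 5, 11, 8] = (0 3 12 8 4 10 5 9)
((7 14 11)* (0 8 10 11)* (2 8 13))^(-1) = (0 14 7 11 10 8 2 13)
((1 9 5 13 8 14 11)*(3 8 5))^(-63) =(1 8)(3 11)(5 13)(9 14)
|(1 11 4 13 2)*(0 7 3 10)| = |(0 7 3 10)(1 11 4 13 2)| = 20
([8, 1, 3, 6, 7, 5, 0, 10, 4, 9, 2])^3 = [7, 1, 0, 8, 2, 5, 4, 3, 10, 9, 6]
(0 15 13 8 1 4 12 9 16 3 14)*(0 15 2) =(0 2)(1 4 12 9 16 3 14 15 13 8) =[2, 4, 0, 14, 12, 5, 6, 7, 1, 16, 10, 11, 9, 8, 15, 13, 3]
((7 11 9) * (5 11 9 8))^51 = ((5 11 8)(7 9))^51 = (11)(7 9)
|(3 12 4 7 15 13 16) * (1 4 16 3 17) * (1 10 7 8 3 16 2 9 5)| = 24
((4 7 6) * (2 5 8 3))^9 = (2 5 8 3)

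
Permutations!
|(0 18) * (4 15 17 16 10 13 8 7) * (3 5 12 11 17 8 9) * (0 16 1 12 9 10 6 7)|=24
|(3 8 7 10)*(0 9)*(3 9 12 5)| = 8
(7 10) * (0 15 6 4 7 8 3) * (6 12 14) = (0 15 12 14 6 4 7 10 8 3) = [15, 1, 2, 0, 7, 5, 4, 10, 3, 9, 8, 11, 14, 13, 6, 12]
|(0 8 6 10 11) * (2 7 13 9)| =20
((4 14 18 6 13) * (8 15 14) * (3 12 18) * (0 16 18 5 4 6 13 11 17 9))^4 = ((0 16 18 13 6 11 17 9)(3 12 5 4 8 15 14))^4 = (0 6)(3 8 12 15 5 14 4)(9 13)(11 16)(17 18)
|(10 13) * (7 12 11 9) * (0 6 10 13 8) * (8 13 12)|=9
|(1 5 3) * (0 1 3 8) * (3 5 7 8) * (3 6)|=12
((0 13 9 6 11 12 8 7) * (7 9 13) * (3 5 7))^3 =((13)(0 3 5 7)(6 11 12 8 9))^3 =(13)(0 7 5 3)(6 8 11 9 12)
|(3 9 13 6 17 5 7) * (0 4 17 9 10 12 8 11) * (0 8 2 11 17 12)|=|(0 4 12 2 11 8 17 5 7 3 10)(6 9 13)|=33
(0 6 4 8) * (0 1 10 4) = [6, 10, 2, 3, 8, 5, 0, 7, 1, 9, 4] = (0 6)(1 10 4 8)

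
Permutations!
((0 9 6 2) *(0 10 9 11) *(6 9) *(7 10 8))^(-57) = ((0 11)(2 8 7 10 6))^(-57) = (0 11)(2 10 8 6 7)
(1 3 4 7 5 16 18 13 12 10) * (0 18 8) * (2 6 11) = (0 18 13 12 10 1 3 4 7 5 16 8)(2 6 11) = [18, 3, 6, 4, 7, 16, 11, 5, 0, 9, 1, 2, 10, 12, 14, 15, 8, 17, 13]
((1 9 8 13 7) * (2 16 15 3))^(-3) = ((1 9 8 13 7)(2 16 15 3))^(-3) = (1 8 7 9 13)(2 16 15 3)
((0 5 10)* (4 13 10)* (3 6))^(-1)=((0 5 4 13 10)(3 6))^(-1)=(0 10 13 4 5)(3 6)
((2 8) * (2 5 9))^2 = ((2 8 5 9))^2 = (2 5)(8 9)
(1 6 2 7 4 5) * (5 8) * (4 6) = [0, 4, 7, 3, 8, 1, 2, 6, 5] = (1 4 8 5)(2 7 6)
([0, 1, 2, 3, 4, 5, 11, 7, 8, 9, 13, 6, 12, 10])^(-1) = [0, 1, 2, 3, 4, 5, 11, 7, 8, 9, 13, 6, 12, 10]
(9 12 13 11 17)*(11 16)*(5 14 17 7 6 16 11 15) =[0, 1, 2, 3, 4, 14, 16, 6, 8, 12, 10, 7, 13, 11, 17, 5, 15, 9] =(5 14 17 9 12 13 11 7 6 16 15)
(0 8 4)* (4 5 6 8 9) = [9, 1, 2, 3, 0, 6, 8, 7, 5, 4] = (0 9 4)(5 6 8)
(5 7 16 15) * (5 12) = (5 7 16 15 12) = [0, 1, 2, 3, 4, 7, 6, 16, 8, 9, 10, 11, 5, 13, 14, 12, 15]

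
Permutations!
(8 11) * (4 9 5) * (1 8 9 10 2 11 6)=(1 8 6)(2 11 9 5 4 10)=[0, 8, 11, 3, 10, 4, 1, 7, 6, 5, 2, 9]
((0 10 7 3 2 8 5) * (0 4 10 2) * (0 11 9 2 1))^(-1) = ((0 1)(2 8 5 4 10 7 3 11 9))^(-1) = (0 1)(2 9 11 3 7 10 4 5 8)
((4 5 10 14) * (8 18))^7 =(4 14 10 5)(8 18)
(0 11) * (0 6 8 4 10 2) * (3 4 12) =(0 11 6 8 12 3 4 10 2) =[11, 1, 0, 4, 10, 5, 8, 7, 12, 9, 2, 6, 3]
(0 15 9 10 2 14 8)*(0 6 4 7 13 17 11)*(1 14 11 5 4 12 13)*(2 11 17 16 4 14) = (0 15 9 10 11)(1 2 17 5 14 8 6 12 13 16 4 7) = [15, 2, 17, 3, 7, 14, 12, 1, 6, 10, 11, 0, 13, 16, 8, 9, 4, 5]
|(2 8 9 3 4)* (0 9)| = 6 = |(0 9 3 4 2 8)|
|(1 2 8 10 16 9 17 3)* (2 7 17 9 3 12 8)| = |(1 7 17 12 8 10 16 3)| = 8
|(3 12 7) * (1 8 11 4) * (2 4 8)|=|(1 2 4)(3 12 7)(8 11)|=6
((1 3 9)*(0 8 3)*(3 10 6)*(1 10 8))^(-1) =(0 1)(3 6 10 9)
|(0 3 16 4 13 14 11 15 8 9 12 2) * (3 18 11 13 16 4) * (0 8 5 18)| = |(2 8 9 12)(3 4 16)(5 18 11 15)(13 14)| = 12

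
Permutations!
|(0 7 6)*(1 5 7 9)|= |(0 9 1 5 7 6)|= 6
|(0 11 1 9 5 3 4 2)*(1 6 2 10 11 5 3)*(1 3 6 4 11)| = |(0 5 3 11 4 10 1 9 6 2)| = 10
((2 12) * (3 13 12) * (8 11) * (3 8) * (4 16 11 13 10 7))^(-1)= ((2 8 13 12)(3 10 7 4 16 11))^(-1)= (2 12 13 8)(3 11 16 4 7 10)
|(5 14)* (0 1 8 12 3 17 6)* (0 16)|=8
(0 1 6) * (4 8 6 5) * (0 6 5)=(0 1)(4 8 5)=[1, 0, 2, 3, 8, 4, 6, 7, 5]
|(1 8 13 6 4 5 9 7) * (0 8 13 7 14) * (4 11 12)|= |(0 8 7 1 13 6 11 12 4 5 9 14)|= 12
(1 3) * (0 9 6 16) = [9, 3, 2, 1, 4, 5, 16, 7, 8, 6, 10, 11, 12, 13, 14, 15, 0] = (0 9 6 16)(1 3)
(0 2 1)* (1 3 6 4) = (0 2 3 6 4 1) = [2, 0, 3, 6, 1, 5, 4]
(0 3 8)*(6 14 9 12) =(0 3 8)(6 14 9 12) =[3, 1, 2, 8, 4, 5, 14, 7, 0, 12, 10, 11, 6, 13, 9]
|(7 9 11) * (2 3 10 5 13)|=|(2 3 10 5 13)(7 9 11)|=15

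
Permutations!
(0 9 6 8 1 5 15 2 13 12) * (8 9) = [8, 5, 13, 3, 4, 15, 9, 7, 1, 6, 10, 11, 0, 12, 14, 2] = (0 8 1 5 15 2 13 12)(6 9)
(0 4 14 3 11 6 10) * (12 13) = (0 4 14 3 11 6 10)(12 13) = [4, 1, 2, 11, 14, 5, 10, 7, 8, 9, 0, 6, 13, 12, 3]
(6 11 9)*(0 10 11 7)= (0 10 11 9 6 7)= [10, 1, 2, 3, 4, 5, 7, 0, 8, 6, 11, 9]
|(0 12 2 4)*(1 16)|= |(0 12 2 4)(1 16)|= 4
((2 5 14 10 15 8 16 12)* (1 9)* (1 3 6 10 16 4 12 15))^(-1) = ((1 9 3 6 10)(2 5 14 16 15 8 4 12))^(-1) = (1 10 6 3 9)(2 12 4 8 15 16 14 5)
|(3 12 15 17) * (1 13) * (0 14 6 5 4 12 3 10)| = |(0 14 6 5 4 12 15 17 10)(1 13)| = 18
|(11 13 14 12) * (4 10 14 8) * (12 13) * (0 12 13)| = 8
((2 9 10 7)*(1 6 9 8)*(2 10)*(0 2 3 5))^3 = (0 1 3 2 6 5 8 9)(7 10)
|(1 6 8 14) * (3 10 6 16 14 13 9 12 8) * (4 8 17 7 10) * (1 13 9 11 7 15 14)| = 26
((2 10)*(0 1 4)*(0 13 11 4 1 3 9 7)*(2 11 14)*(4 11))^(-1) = ((0 3 9 7)(2 10 4 13 14))^(-1) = (0 7 9 3)(2 14 13 4 10)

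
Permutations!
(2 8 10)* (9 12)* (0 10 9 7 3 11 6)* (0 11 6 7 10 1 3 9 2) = (0 1 3 6 11 7 9 12 10)(2 8) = [1, 3, 8, 6, 4, 5, 11, 9, 2, 12, 0, 7, 10]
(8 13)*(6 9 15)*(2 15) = (2 15 6 9)(8 13) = [0, 1, 15, 3, 4, 5, 9, 7, 13, 2, 10, 11, 12, 8, 14, 6]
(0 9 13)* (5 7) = (0 9 13)(5 7) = [9, 1, 2, 3, 4, 7, 6, 5, 8, 13, 10, 11, 12, 0]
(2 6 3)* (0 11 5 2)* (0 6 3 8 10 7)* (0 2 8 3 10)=(0 11 5 8)(2 10 7)(3 6)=[11, 1, 10, 6, 4, 8, 3, 2, 0, 9, 7, 5]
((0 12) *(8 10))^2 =((0 12)(8 10))^2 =(12)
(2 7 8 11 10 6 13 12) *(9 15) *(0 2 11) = (0 2 7 8)(6 13 12 11 10)(9 15) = [2, 1, 7, 3, 4, 5, 13, 8, 0, 15, 6, 10, 11, 12, 14, 9]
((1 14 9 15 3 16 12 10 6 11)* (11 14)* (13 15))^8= ((1 11)(3 16 12 10 6 14 9 13 15))^8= (3 15 13 9 14 6 10 12 16)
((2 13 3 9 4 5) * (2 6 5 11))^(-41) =((2 13 3 9 4 11)(5 6))^(-41) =(2 13 3 9 4 11)(5 6)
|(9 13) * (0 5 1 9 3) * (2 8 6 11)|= |(0 5 1 9 13 3)(2 8 6 11)|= 12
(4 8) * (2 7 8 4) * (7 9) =[0, 1, 9, 3, 4, 5, 6, 8, 2, 7] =(2 9 7 8)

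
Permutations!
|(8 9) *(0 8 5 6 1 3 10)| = 8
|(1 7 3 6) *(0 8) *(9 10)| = 4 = |(0 8)(1 7 3 6)(9 10)|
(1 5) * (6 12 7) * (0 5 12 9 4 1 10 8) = [5, 12, 2, 3, 1, 10, 9, 6, 0, 4, 8, 11, 7] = (0 5 10 8)(1 12 7 6 9 4)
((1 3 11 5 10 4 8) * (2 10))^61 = ((1 3 11 5 2 10 4 8))^61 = (1 10 11 8 2 3 4 5)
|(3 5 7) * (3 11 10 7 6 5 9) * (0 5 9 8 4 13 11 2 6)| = |(0 5)(2 6 9 3 8 4 13 11 10 7)| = 10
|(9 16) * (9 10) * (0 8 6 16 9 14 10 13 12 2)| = 14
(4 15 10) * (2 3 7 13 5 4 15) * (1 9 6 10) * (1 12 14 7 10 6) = (1 9)(2 3 10 15 12 14 7 13 5 4) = [0, 9, 3, 10, 2, 4, 6, 13, 8, 1, 15, 11, 14, 5, 7, 12]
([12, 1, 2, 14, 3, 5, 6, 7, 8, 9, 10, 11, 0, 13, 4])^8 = [0, 1, 2, 4, 14, 5, 6, 7, 8, 9, 10, 11, 12, 13, 3]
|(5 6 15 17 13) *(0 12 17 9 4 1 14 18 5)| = |(0 12 17 13)(1 14 18 5 6 15 9 4)| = 8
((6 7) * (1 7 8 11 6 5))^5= ((1 7 5)(6 8 11))^5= (1 5 7)(6 11 8)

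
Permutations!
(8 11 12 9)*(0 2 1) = [2, 0, 1, 3, 4, 5, 6, 7, 11, 8, 10, 12, 9] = (0 2 1)(8 11 12 9)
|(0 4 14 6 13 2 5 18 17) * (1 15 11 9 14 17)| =30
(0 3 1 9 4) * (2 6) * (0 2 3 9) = [9, 0, 6, 1, 2, 5, 3, 7, 8, 4] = (0 9 4 2 6 3 1)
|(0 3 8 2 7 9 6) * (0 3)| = |(2 7 9 6 3 8)| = 6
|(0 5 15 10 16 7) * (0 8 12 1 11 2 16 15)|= 14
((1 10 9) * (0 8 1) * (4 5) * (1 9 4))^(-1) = (0 9 8)(1 5 4 10)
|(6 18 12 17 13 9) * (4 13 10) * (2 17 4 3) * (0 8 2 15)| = 42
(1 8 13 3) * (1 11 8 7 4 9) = [0, 7, 2, 11, 9, 5, 6, 4, 13, 1, 10, 8, 12, 3] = (1 7 4 9)(3 11 8 13)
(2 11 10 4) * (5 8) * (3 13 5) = (2 11 10 4)(3 13 5 8) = [0, 1, 11, 13, 2, 8, 6, 7, 3, 9, 4, 10, 12, 5]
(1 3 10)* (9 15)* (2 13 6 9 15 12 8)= (15)(1 3 10)(2 13 6 9 12 8)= [0, 3, 13, 10, 4, 5, 9, 7, 2, 12, 1, 11, 8, 6, 14, 15]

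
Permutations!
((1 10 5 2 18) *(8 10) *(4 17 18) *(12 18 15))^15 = ((1 8 10 5 2 4 17 15 12 18))^15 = (1 4)(2 18)(5 12)(8 17)(10 15)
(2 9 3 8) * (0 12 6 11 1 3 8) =[12, 3, 9, 0, 4, 5, 11, 7, 2, 8, 10, 1, 6] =(0 12 6 11 1 3)(2 9 8)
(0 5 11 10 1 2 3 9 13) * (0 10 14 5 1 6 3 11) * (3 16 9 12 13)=(0 1 2 11 14 5)(3 12 13 10 6 16 9)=[1, 2, 11, 12, 4, 0, 16, 7, 8, 3, 6, 14, 13, 10, 5, 15, 9]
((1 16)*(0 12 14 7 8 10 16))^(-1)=((0 12 14 7 8 10 16 1))^(-1)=(0 1 16 10 8 7 14 12)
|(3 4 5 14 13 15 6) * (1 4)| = |(1 4 5 14 13 15 6 3)| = 8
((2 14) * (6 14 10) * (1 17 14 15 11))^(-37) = ((1 17 14 2 10 6 15 11))^(-37) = (1 2 15 17 10 11 14 6)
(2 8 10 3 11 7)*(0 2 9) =(0 2 8 10 3 11 7 9) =[2, 1, 8, 11, 4, 5, 6, 9, 10, 0, 3, 7]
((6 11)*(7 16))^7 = ((6 11)(7 16))^7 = (6 11)(7 16)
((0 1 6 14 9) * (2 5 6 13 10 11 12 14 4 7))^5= ((0 1 13 10 11 12 14 9)(2 5 6 4 7))^5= (0 12 13 9 11 1 14 10)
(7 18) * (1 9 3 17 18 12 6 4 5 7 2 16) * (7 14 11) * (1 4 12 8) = (1 9 3 17 18 2 16 4 5 14 11 7 8)(6 12) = [0, 9, 16, 17, 5, 14, 12, 8, 1, 3, 10, 7, 6, 13, 11, 15, 4, 18, 2]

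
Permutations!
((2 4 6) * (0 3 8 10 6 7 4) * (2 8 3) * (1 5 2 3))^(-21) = ((0 3 1 5 2)(4 7)(6 8 10))^(-21) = (10)(0 2 5 1 3)(4 7)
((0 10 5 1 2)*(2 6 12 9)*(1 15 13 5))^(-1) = (0 2 9 12 6 1 10)(5 13 15)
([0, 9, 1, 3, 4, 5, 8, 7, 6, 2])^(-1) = (1 2 9)(6 8)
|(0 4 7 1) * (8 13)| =4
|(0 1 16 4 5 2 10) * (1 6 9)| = 9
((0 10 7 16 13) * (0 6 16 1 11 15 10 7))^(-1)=(0 10 15 11 1 7)(6 13 16)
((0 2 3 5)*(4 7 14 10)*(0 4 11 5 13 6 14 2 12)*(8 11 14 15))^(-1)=(0 12)(2 7 4 5 11 8 15 6 13 3)(10 14)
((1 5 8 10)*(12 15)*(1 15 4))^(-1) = ((1 5 8 10 15 12 4))^(-1) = (1 4 12 15 10 8 5)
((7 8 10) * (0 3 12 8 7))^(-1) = ((0 3 12 8 10))^(-1) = (0 10 8 12 3)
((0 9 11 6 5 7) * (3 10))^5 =(0 7 5 6 11 9)(3 10)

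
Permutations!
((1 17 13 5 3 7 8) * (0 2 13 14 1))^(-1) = (0 8 7 3 5 13 2)(1 14 17) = ((0 2 13 5 3 7 8)(1 17 14))^(-1)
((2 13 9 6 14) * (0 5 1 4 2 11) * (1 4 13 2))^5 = ((0 5 4 1 13 9 6 14 11))^5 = (0 9 5 6 4 14 1 11 13)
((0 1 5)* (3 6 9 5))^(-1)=(0 5 9 6 3 1)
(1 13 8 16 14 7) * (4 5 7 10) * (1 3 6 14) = (1 13 8 16)(3 6 14 10 4 5 7) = [0, 13, 2, 6, 5, 7, 14, 3, 16, 9, 4, 11, 12, 8, 10, 15, 1]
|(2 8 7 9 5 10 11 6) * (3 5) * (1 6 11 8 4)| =|(11)(1 6 2 4)(3 5 10 8 7 9)| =12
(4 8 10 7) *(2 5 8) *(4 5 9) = [0, 1, 9, 3, 2, 8, 6, 5, 10, 4, 7] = (2 9 4)(5 8 10 7)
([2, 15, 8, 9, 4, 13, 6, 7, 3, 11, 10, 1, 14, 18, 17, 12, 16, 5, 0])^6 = (0 1 13 9 17 8 12)(2 15 18 11 5 3 14)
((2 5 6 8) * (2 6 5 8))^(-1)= ((2 8 6))^(-1)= (2 6 8)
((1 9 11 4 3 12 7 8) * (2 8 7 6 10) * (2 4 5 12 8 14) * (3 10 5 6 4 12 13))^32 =((1 9 11 6 5 13 3 8)(2 14)(4 10 12))^32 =(14)(4 12 10)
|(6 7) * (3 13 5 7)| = |(3 13 5 7 6)| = 5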